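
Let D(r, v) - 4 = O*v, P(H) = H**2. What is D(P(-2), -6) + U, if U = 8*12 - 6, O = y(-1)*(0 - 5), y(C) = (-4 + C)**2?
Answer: 844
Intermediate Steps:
O = -125 (O = (-4 - 1)**2*(0 - 5) = (-5)**2*(-5) = 25*(-5) = -125)
U = 90 (U = 96 - 6 = 90)
D(r, v) = 4 - 125*v
D(P(-2), -6) + U = (4 - 125*(-6)) + 90 = (4 + 750) + 90 = 754 + 90 = 844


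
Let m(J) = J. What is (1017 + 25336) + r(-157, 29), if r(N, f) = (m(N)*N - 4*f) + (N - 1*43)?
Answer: 50686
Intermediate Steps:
r(N, f) = -43 + N + N² - 4*f (r(N, f) = (N*N - 4*f) + (N - 1*43) = (N² - 4*f) + (N - 43) = (N² - 4*f) + (-43 + N) = -43 + N + N² - 4*f)
(1017 + 25336) + r(-157, 29) = (1017 + 25336) + (-43 - 157 + (-157)² - 4*29) = 26353 + (-43 - 157 + 24649 - 116) = 26353 + 24333 = 50686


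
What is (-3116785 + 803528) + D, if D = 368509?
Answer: -1944748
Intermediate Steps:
(-3116785 + 803528) + D = (-3116785 + 803528) + 368509 = -2313257 + 368509 = -1944748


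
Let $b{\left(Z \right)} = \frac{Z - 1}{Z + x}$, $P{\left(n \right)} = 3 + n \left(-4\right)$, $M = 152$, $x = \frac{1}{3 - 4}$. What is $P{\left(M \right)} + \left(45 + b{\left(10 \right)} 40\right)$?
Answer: $-520$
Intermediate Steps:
$x = -1$ ($x = \frac{1}{-1} = -1$)
$P{\left(n \right)} = 3 - 4 n$
$b{\left(Z \right)} = 1$ ($b{\left(Z \right)} = \frac{Z - 1}{Z - 1} = \frac{-1 + Z}{-1 + Z} = 1$)
$P{\left(M \right)} + \left(45 + b{\left(10 \right)} 40\right) = \left(3 - 608\right) + \left(45 + 1 \cdot 40\right) = \left(3 - 608\right) + \left(45 + 40\right) = -605 + 85 = -520$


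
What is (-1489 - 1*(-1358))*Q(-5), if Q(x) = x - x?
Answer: 0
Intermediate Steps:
Q(x) = 0
(-1489 - 1*(-1358))*Q(-5) = (-1489 - 1*(-1358))*0 = (-1489 + 1358)*0 = -131*0 = 0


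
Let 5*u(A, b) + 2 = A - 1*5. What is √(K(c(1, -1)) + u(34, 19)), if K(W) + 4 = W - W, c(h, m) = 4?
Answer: √35/5 ≈ 1.1832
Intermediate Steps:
u(A, b) = -7/5 + A/5 (u(A, b) = -⅖ + (A - 1*5)/5 = -⅖ + (A - 5)/5 = -⅖ + (-5 + A)/5 = -⅖ + (-1 + A/5) = -7/5 + A/5)
K(W) = -4 (K(W) = -4 + (W - W) = -4 + 0 = -4)
√(K(c(1, -1)) + u(34, 19)) = √(-4 + (-7/5 + (⅕)*34)) = √(-4 + (-7/5 + 34/5)) = √(-4 + 27/5) = √(7/5) = √35/5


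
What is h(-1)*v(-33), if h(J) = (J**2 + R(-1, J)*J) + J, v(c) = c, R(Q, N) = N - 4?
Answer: -165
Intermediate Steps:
R(Q, N) = -4 + N
h(J) = J + J**2 + J*(-4 + J) (h(J) = (J**2 + (-4 + J)*J) + J = (J**2 + J*(-4 + J)) + J = J + J**2 + J*(-4 + J))
h(-1)*v(-33) = -(-3 + 2*(-1))*(-33) = -(-3 - 2)*(-33) = -1*(-5)*(-33) = 5*(-33) = -165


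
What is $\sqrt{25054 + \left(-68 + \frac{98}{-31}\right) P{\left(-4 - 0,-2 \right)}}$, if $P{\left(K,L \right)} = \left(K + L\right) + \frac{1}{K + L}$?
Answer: $\frac{\sqrt{220487469}}{93} \approx 159.66$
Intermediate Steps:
$P{\left(K,L \right)} = K + L + \frac{1}{K + L}$
$\sqrt{25054 + \left(-68 + \frac{98}{-31}\right) P{\left(-4 - 0,-2 \right)}} = \sqrt{25054 + \left(-68 + \frac{98}{-31}\right) \frac{1 + \left(-4 - 0\right)^{2} + \left(-2\right)^{2} + 2 \left(-4 - 0\right) \left(-2\right)}{\left(-4 - 0\right) - 2}} = \sqrt{25054 + \left(-68 + 98 \left(- \frac{1}{31}\right)\right) \frac{1 + \left(-4 + 0\right)^{2} + 4 + 2 \left(-4 + 0\right) \left(-2\right)}{\left(-4 + 0\right) - 2}} = \sqrt{25054 + \left(-68 - \frac{98}{31}\right) \frac{1 + \left(-4\right)^{2} + 4 + 2 \left(-4\right) \left(-2\right)}{-4 - 2}} = \sqrt{25054 - \frac{2206 \frac{1 + 16 + 4 + 16}{-6}}{31}} = \sqrt{25054 - \frac{2206 \left(\left(- \frac{1}{6}\right) 37\right)}{31}} = \sqrt{25054 - - \frac{40811}{93}} = \sqrt{25054 + \frac{40811}{93}} = \sqrt{\frac{2370833}{93}} = \frac{\sqrt{220487469}}{93}$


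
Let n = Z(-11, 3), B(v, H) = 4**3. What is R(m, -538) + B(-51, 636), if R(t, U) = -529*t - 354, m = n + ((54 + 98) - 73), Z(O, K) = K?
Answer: -43668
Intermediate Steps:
B(v, H) = 64
n = 3
m = 82 (m = 3 + ((54 + 98) - 73) = 3 + (152 - 73) = 3 + 79 = 82)
R(t, U) = -354 - 529*t
R(m, -538) + B(-51, 636) = (-354 - 529*82) + 64 = (-354 - 43378) + 64 = -43732 + 64 = -43668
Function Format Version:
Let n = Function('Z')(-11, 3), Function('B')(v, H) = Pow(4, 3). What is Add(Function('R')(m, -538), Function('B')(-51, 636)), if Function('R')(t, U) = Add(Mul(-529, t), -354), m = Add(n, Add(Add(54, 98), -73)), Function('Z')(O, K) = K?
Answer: -43668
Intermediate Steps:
Function('B')(v, H) = 64
n = 3
m = 82 (m = Add(3, Add(Add(54, 98), -73)) = Add(3, Add(152, -73)) = Add(3, 79) = 82)
Function('R')(t, U) = Add(-354, Mul(-529, t))
Add(Function('R')(m, -538), Function('B')(-51, 636)) = Add(Add(-354, Mul(-529, 82)), 64) = Add(Add(-354, -43378), 64) = Add(-43732, 64) = -43668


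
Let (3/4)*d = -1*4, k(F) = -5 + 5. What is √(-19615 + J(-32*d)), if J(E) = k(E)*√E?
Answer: I*√19615 ≈ 140.05*I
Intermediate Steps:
k(F) = 0
d = -16/3 (d = 4*(-1*4)/3 = (4/3)*(-4) = -16/3 ≈ -5.3333)
J(E) = 0 (J(E) = 0*√E = 0)
√(-19615 + J(-32*d)) = √(-19615 + 0) = √(-19615) = I*√19615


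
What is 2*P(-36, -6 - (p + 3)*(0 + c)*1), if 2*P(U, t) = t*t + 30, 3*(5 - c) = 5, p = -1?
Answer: 1714/9 ≈ 190.44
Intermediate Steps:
c = 10/3 (c = 5 - ⅓*5 = 5 - 5/3 = 10/3 ≈ 3.3333)
P(U, t) = 15 + t²/2 (P(U, t) = (t*t + 30)/2 = (t² + 30)/2 = (30 + t²)/2 = 15 + t²/2)
2*P(-36, -6 - (p + 3)*(0 + c)*1) = 2*(15 + (-6 - (-1 + 3)*(0 + 10/3)*1)²/2) = 2*(15 + (-6 - 2*(10/3)*1)²/2) = 2*(15 + (-6 - 2*10/3)²/2) = 2*(15 + (-6 - 1*20/3)²/2) = 2*(15 + (-6 - 20/3)²/2) = 2*(15 + (-38/3)²/2) = 2*(15 + (½)*(1444/9)) = 2*(15 + 722/9) = 2*(857/9) = 1714/9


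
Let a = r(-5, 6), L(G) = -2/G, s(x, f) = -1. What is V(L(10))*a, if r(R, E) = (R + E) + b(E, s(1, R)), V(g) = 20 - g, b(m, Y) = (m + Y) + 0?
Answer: 606/5 ≈ 121.20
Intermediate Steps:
b(m, Y) = Y + m (b(m, Y) = (Y + m) + 0 = Y + m)
r(R, E) = -1 + R + 2*E (r(R, E) = (R + E) + (-1 + E) = (E + R) + (-1 + E) = -1 + R + 2*E)
a = 6 (a = -1 - 5 + 2*6 = -1 - 5 + 12 = 6)
V(L(10))*a = (20 - (-2)/10)*6 = (20 - 1*(-⅕))*6 = (20 + ⅕)*6 = (101/5)*6 = 606/5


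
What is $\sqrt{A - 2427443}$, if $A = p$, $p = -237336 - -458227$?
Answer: $2 i \sqrt{551638} \approx 1485.4 i$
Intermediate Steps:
$p = 220891$ ($p = -237336 + 458227 = 220891$)
$A = 220891$
$\sqrt{A - 2427443} = \sqrt{220891 - 2427443} = \sqrt{-2206552} = 2 i \sqrt{551638}$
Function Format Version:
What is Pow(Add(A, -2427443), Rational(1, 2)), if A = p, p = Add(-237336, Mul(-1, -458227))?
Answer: Mul(2, I, Pow(551638, Rational(1, 2))) ≈ Mul(1485.4, I)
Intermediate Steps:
p = 220891 (p = Add(-237336, 458227) = 220891)
A = 220891
Pow(Add(A, -2427443), Rational(1, 2)) = Pow(Add(220891, -2427443), Rational(1, 2)) = Pow(-2206552, Rational(1, 2)) = Mul(2, I, Pow(551638, Rational(1, 2)))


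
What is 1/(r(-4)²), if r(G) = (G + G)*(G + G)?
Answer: 1/4096 ≈ 0.00024414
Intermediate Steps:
r(G) = 4*G² (r(G) = (2*G)*(2*G) = 4*G²)
1/(r(-4)²) = 1/((4*(-4)²)²) = 1/((4*16)²) = 1/(64²) = 1/4096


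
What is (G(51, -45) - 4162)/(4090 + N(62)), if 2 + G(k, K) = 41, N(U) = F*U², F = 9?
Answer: -4123/38686 ≈ -0.10658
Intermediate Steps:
N(U) = 9*U²
G(k, K) = 39 (G(k, K) = -2 + 41 = 39)
(G(51, -45) - 4162)/(4090 + N(62)) = (39 - 4162)/(4090 + 9*62²) = -4123/(4090 + 9*3844) = -4123/(4090 + 34596) = -4123/38686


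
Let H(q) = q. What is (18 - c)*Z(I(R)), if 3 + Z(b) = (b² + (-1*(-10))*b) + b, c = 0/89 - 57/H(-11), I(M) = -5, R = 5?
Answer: -423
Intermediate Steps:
c = 57/11 (c = 0/89 - 57/(-11) = 0*(1/89) - 57*(-1/11) = 0 + 57/11 = 57/11 ≈ 5.1818)
Z(b) = -3 + b² + 11*b (Z(b) = -3 + ((b² + (-1*(-10))*b) + b) = -3 + ((b² + 10*b) + b) = -3 + (b² + 11*b) = -3 + b² + 11*b)
(18 - c)*Z(I(R)) = (18 - 1*57/11)*(-3 + (-5)² + 11*(-5)) = (18 - 57/11)*(-3 + 25 - 55) = (141/11)*(-33) = -423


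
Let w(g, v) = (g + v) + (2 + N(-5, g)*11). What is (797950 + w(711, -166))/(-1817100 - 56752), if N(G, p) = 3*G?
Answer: -199583/468463 ≈ -0.42604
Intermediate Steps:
w(g, v) = -163 + g + v (w(g, v) = (g + v) + (2 + (3*(-5))*11) = (g + v) + (2 - 15*11) = (g + v) + (2 - 165) = (g + v) - 163 = -163 + g + v)
(797950 + w(711, -166))/(-1817100 - 56752) = (797950 + (-163 + 711 - 166))/(-1817100 - 56752) = (797950 + 382)/(-1873852) = 798332*(-1/1873852) = -199583/468463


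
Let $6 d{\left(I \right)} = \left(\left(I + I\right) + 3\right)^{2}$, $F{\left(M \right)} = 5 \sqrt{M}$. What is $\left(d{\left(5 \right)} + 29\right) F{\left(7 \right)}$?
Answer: $\frac{1715 \sqrt{7}}{6} \approx 756.24$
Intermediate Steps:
$d{\left(I \right)} = \frac{\left(3 + 2 I\right)^{2}}{6}$ ($d{\left(I \right)} = \frac{\left(\left(I + I\right) + 3\right)^{2}}{6} = \frac{\left(2 I + 3\right)^{2}}{6} = \frac{\left(3 + 2 I\right)^{2}}{6}$)
$\left(d{\left(5 \right)} + 29\right) F{\left(7 \right)} = \left(\frac{\left(3 + 2 \cdot 5\right)^{2}}{6} + 29\right) 5 \sqrt{7} = \left(\frac{\left(3 + 10\right)^{2}}{6} + 29\right) 5 \sqrt{7} = \left(\frac{13^{2}}{6} + 29\right) 5 \sqrt{7} = \left(\frac{1}{6} \cdot 169 + 29\right) 5 \sqrt{7} = \left(\frac{169}{6} + 29\right) 5 \sqrt{7} = \frac{343 \cdot 5 \sqrt{7}}{6} = \frac{1715 \sqrt{7}}{6}$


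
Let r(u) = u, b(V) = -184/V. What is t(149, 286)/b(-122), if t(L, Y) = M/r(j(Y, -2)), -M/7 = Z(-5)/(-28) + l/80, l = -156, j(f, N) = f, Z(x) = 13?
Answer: 793/20240 ≈ 0.039180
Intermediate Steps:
M = 169/10 (M = -7*(13/(-28) - 156/80) = -7*(13*(-1/28) - 156*1/80) = -7*(-13/28 - 39/20) = -7*(-169/70) = 169/10 ≈ 16.900)
t(L, Y) = 169/(10*Y)
t(149, 286)/b(-122) = ((169/10)/286)/((-184/(-122))) = ((169/10)*(1/286))/((-184*(-1/122))) = 13/(220*(92/61)) = (13/220)*(61/92) = 793/20240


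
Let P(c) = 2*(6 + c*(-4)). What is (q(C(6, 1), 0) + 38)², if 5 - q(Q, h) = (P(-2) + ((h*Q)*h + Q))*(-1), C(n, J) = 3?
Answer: 5476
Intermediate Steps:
P(c) = 12 - 8*c (P(c) = 2*(6 - 4*c) = 12 - 8*c)
q(Q, h) = 33 + Q + Q*h² (q(Q, h) = 5 - ((12 - 8*(-2)) + ((h*Q)*h + Q))*(-1) = 5 - ((12 + 16) + ((Q*h)*h + Q))*(-1) = 5 - (28 + (Q*h² + Q))*(-1) = 5 - (28 + (Q + Q*h²))*(-1) = 5 - (28 + Q + Q*h²)*(-1) = 5 - (-28 - Q - Q*h²) = 5 + (28 + Q + Q*h²) = 33 + Q + Q*h²)
(q(C(6, 1), 0) + 38)² = ((33 + 3 + 3*0²) + 38)² = ((33 + 3 + 3*0) + 38)² = ((33 + 3 + 0) + 38)² = (36 + 38)² = 74² = 5476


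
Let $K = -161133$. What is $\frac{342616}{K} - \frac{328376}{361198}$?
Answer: $- \frac{88332211988}{29100458667} \approx -3.0354$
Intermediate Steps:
$\frac{342616}{K} - \frac{328376}{361198} = \frac{342616}{-161133} - \frac{328376}{361198} = 342616 \left(- \frac{1}{161133}\right) - \frac{164188}{180599} = - \frac{342616}{161133} - \frac{164188}{180599} = - \frac{88332211988}{29100458667}$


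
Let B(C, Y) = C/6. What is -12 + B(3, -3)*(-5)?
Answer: -29/2 ≈ -14.500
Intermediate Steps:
B(C, Y) = C/6 (B(C, Y) = C*(1/6) = C/6)
-12 + B(3, -3)*(-5) = -12 + ((1/6)*3)*(-5) = -12 + (1/2)*(-5) = -12 - 5/2 = -29/2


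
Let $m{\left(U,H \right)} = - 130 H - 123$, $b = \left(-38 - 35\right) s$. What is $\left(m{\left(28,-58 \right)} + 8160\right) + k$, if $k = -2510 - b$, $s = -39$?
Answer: $10220$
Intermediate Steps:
$b = 2847$ ($b = \left(-38 - 35\right) \left(-39\right) = \left(-73\right) \left(-39\right) = 2847$)
$k = -5357$ ($k = -2510 - 2847 = -5357$)
$m{\left(U,H \right)} = -123 - 130 H$
$\left(m{\left(28,-58 \right)} + 8160\right) + k = \left(\left(-123 - -7540\right) + 8160\right) - 5357 = \left(\left(-123 + 7540\right) + 8160\right) - 5357 = \left(7417 + 8160\right) - 5357 = 15577 - 5357 = 10220$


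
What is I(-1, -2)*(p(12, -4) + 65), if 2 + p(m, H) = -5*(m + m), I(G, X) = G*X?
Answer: -114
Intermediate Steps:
p(m, H) = -2 - 10*m (p(m, H) = -2 - 5*(m + m) = -2 - 10*m)
I(-1, -2)*(p(12, -4) + 65) = (-1*(-2))*((-2 - 10*12) + 65) = 2*((-2 - 120) + 65) = 2*(-122 + 65) = 2*(-57) = -114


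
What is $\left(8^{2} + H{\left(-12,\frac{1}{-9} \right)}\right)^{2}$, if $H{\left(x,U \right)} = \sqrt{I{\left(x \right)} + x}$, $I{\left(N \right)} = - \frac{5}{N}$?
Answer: $\frac{\left(384 + i \sqrt{417}\right)^{2}}{36} \approx 4084.4 + 435.64 i$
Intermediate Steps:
$H{\left(x,U \right)} = \sqrt{x - \frac{5}{x}}$ ($H{\left(x,U \right)} = \sqrt{- \frac{5}{x} + x} = \sqrt{x - \frac{5}{x}}$)
$\left(8^{2} + H{\left(-12,\frac{1}{-9} \right)}\right)^{2} = \left(8^{2} + \sqrt{-12 - \frac{5}{-12}}\right)^{2} = \left(64 + \sqrt{-12 - - \frac{5}{12}}\right)^{2} = \left(64 + \sqrt{-12 + \frac{5}{12}}\right)^{2} = \left(64 + \sqrt{- \frac{139}{12}}\right)^{2} = \left(64 + \frac{i \sqrt{417}}{6}\right)^{2}$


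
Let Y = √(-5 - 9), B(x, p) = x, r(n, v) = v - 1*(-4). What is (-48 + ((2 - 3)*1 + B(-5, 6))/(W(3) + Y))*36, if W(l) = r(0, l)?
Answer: 216*(-8*√14 + 57*I)/(√14 - 7*I) ≈ -1752.0 + 12.829*I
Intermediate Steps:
r(n, v) = 4 + v (r(n, v) = v + 4 = 4 + v)
W(l) = 4 + l
Y = I*√14 (Y = √(-14) = I*√14 ≈ 3.7417*I)
(-48 + ((2 - 3)*1 + B(-5, 6))/(W(3) + Y))*36 = (-48 + ((2 - 3)*1 - 5)/((4 + 3) + I*√14))*36 = (-48 + (-1*1 - 5)/(7 + I*√14))*36 = (-48 + (-1 - 5)/(7 + I*√14))*36 = (-48 - 6/(7 + I*√14))*36 = -1728 - 216/(7 + I*√14)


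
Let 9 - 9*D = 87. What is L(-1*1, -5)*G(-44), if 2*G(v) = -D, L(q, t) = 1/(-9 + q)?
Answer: -13/30 ≈ -0.43333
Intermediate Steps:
D = -26/3 (D = 1 - ⅑*87 = 1 - 29/3 = -26/3 ≈ -8.6667)
G(v) = 13/3 (G(v) = (-1*(-26/3))/2 = (½)*(26/3) = 13/3)
L(-1*1, -5)*G(-44) = (13/3)/(-9 - 1*1) = (13/3)/(-9 - 1) = (13/3)/(-10) = -⅒*13/3 = -13/30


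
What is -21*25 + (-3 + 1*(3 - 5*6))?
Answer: -555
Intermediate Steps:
-21*25 + (-3 + 1*(3 - 5*6)) = -525 + (-3 + 1*(3 - 30)) = -525 + (-3 + 1*(-27)) = -525 + (-3 - 27) = -525 - 30 = -555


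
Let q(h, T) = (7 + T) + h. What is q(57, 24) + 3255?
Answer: 3343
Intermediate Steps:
q(h, T) = 7 + T + h
q(57, 24) + 3255 = (7 + 24 + 57) + 3255 = 88 + 3255 = 3343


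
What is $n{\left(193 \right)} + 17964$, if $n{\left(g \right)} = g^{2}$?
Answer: $55213$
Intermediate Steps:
$n{\left(193 \right)} + 17964 = 193^{2} + 17964 = 37249 + 17964 = 55213$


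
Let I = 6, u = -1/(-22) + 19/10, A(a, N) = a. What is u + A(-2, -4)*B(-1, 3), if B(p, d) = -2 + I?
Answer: -333/55 ≈ -6.0545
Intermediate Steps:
u = 107/55 (u = -1*(-1/22) + 19*(⅒) = 1/22 + 19/10 = 107/55 ≈ 1.9455)
B(p, d) = 4 (B(p, d) = -2 + 6 = 4)
u + A(-2, -4)*B(-1, 3) = 107/55 - 2*4 = 107/55 - 8 = -333/55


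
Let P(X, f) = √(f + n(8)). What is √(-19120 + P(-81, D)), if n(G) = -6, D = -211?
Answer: √(-19120 + I*√217) ≈ 0.0533 + 138.28*I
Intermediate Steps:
P(X, f) = √(-6 + f) (P(X, f) = √(f - 6) = √(-6 + f))
√(-19120 + P(-81, D)) = √(-19120 + √(-6 - 211)) = √(-19120 + √(-217)) = √(-19120 + I*√217)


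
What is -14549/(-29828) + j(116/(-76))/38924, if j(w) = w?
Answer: 672433452/1378717273 ≈ 0.48772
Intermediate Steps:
-14549/(-29828) + j(116/(-76))/38924 = -14549/(-29828) + (116/(-76))/38924 = -14549*(-1/29828) + (116*(-1/76))*(1/38924) = 14549/29828 - 29/19*1/38924 = 14549/29828 - 29/739556 = 672433452/1378717273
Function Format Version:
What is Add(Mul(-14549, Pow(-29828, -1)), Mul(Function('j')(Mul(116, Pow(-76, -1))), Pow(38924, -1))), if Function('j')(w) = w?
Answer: Rational(672433452, 1378717273) ≈ 0.48772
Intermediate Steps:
Add(Mul(-14549, Pow(-29828, -1)), Mul(Function('j')(Mul(116, Pow(-76, -1))), Pow(38924, -1))) = Add(Mul(-14549, Pow(-29828, -1)), Mul(Mul(116, Pow(-76, -1)), Pow(38924, -1))) = Add(Mul(-14549, Rational(-1, 29828)), Mul(Mul(116, Rational(-1, 76)), Rational(1, 38924))) = Add(Rational(14549, 29828), Mul(Rational(-29, 19), Rational(1, 38924))) = Add(Rational(14549, 29828), Rational(-29, 739556)) = Rational(672433452, 1378717273)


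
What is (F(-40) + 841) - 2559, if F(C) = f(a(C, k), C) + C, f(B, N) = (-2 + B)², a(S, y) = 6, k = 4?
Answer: -1742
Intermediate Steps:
F(C) = 16 + C (F(C) = (-2 + 6)² + C = 4² + C = 16 + C)
(F(-40) + 841) - 2559 = ((16 - 40) + 841) - 2559 = (-24 + 841) - 2559 = 817 - 2559 = -1742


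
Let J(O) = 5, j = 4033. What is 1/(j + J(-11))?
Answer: 1/4038 ≈ 0.00024765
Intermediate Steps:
1/(j + J(-11)) = 1/(4033 + 5) = 1/4038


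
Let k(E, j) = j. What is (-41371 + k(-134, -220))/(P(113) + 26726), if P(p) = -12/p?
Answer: -4699783/3020026 ≈ -1.5562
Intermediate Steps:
(-41371 + k(-134, -220))/(P(113) + 26726) = (-41371 - 220)/(-12/113 + 26726) = -41591/(-12*1/113 + 26726) = -41591/(-12/113 + 26726) = -41591/3020026/113 = -41591*113/3020026 = -4699783/3020026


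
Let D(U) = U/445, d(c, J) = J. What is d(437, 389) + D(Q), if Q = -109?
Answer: 172996/445 ≈ 388.75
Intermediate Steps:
D(U) = U/445 (D(U) = U*(1/445) = U/445)
d(437, 389) + D(Q) = 389 + (1/445)*(-109) = 389 - 109/445 = 172996/445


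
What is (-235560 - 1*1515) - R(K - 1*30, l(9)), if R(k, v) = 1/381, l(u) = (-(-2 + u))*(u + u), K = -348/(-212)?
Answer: -90325576/381 ≈ -2.3708e+5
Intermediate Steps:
K = 87/53 (K = -348*(-1/212) = 87/53 ≈ 1.6415)
l(u) = 2*u*(2 - u) (l(u) = (2 - u)*(2*u) = 2*u*(2 - u))
R(k, v) = 1/381
(-235560 - 1*1515) - R(K - 1*30, l(9)) = (-235560 - 1*1515) - 1*1/381 = (-235560 - 1515) - 1/381 = -237075 - 1/381 = -90325576/381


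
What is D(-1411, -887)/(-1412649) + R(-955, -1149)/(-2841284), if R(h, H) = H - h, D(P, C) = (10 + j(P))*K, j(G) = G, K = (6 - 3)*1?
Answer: 678665031/222985388962 ≈ 0.0030435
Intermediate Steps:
K = 3 (K = 3*1 = 3)
D(P, C) = 30 + 3*P (D(P, C) = (10 + P)*3 = 30 + 3*P)
D(-1411, -887)/(-1412649) + R(-955, -1149)/(-2841284) = (30 + 3*(-1411))/(-1412649) + (-1149 - 1*(-955))/(-2841284) = (30 - 4233)*(-1/1412649) + (-1149 + 955)*(-1/2841284) = -4203*(-1/1412649) - 194*(-1/2841284) = 467/156961 + 97/1420642 = 678665031/222985388962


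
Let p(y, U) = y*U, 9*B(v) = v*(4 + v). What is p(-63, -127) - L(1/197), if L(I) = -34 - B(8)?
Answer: 24137/3 ≈ 8045.7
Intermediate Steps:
B(v) = v*(4 + v)/9 (B(v) = (v*(4 + v))/9 = v*(4 + v)/9)
p(y, U) = U*y
L(I) = -134/3 (L(I) = -34 - 8*(4 + 8)/9 = -34 - 8*12/9 = -34 - 1*32/3 = -34 - 32/3 = -134/3)
p(-63, -127) - L(1/197) = -127*(-63) - 1*(-134/3) = 8001 + 134/3 = 24137/3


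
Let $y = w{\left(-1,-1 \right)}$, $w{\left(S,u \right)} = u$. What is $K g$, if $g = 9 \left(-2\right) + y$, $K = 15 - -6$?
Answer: $-399$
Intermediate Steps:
$y = -1$
$K = 21$ ($K = 15 + 6 = 21$)
$g = -19$ ($g = 9 \left(-2\right) - 1 = -18 - 1 = -19$)
$K g = 21 \left(-19\right) = -399$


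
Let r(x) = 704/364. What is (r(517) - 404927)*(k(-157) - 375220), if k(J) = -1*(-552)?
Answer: 1972262039844/13 ≈ 1.5171e+11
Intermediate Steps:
r(x) = 176/91 (r(x) = 704*(1/364) = 176/91)
k(J) = 552
(r(517) - 404927)*(k(-157) - 375220) = (176/91 - 404927)*(552 - 375220) = -36848181/91*(-374668) = 1972262039844/13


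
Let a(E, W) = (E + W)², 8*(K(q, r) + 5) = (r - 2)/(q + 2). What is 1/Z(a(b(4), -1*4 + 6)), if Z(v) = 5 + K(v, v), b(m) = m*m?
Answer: 1304/161 ≈ 8.0994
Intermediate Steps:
K(q, r) = -5 + (-2 + r)/(8*(2 + q)) (K(q, r) = -5 + ((r - 2)/(q + 2))/8 = -5 + ((-2 + r)/(2 + q))/8 = -5 + (-2 + r)/(8*(2 + q)))
b(m) = m²
Z(v) = 5 + (-82 - 39*v)/(8*(2 + v)) (Z(v) = 5 + (-82 + v - 40*v)/(8*(2 + v)) = 5 + (-82 - 39*v)/(8*(2 + v)))
1/Z(a(b(4), -1*4 + 6)) = 1/((-2 + (4² + (-1*4 + 6))²)/(8*(2 + (4² + (-1*4 + 6))²))) = 1/((-2 + (16 + (-4 + 6))²)/(8*(2 + (16 + (-4 + 6))²))) = 1/((-2 + (16 + 2)²)/(8*(2 + (16 + 2)²))) = 1/((-2 + 18²)/(8*(2 + 18²))) = 1/((-2 + 324)/(8*(2 + 324))) = 1/((⅛)*322/326) = 1/((⅛)*(1/326)*322) = 1/(161/1304) = 1304/161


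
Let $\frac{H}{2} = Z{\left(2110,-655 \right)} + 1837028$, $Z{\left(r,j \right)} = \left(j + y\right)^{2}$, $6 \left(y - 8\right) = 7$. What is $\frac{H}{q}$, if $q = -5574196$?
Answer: $- \frac{81148633}{100335528} \approx -0.80877$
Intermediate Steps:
$y = \frac{55}{6}$ ($y = 8 + \frac{1}{6} \cdot 7 = 8 + \frac{7}{6} = \frac{55}{6} \approx 9.1667$)
$Z{\left(r,j \right)} = \left(\frac{55}{6} + j\right)^{2}$ ($Z{\left(r,j \right)} = \left(j + \frac{55}{6}\right)^{2} = \left(\frac{55}{6} + j\right)^{2}$)
$H = \frac{81148633}{18}$ ($H = 2 \left(\frac{\left(55 + 6 \left(-655\right)\right)^{2}}{36} + 1837028\right) = 2 \left(\frac{\left(55 - 3930\right)^{2}}{36} + 1837028\right) = 2 \left(\frac{\left(-3875\right)^{2}}{36} + 1837028\right) = 2 \left(\frac{1}{36} \cdot 15015625 + 1837028\right) = 2 \left(\frac{15015625}{36} + 1837028\right) = 2 \cdot \frac{81148633}{36} = \frac{81148633}{18} \approx 4.5083 \cdot 10^{6}$)
$\frac{H}{q} = \frac{81148633}{18 \left(-5574196\right)} = \frac{81148633}{18} \left(- \frac{1}{5574196}\right) = - \frac{81148633}{100335528}$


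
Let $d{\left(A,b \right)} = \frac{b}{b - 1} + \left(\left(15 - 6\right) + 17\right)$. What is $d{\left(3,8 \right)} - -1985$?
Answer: $\frac{14085}{7} \approx 2012.1$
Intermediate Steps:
$d{\left(A,b \right)} = 26 + \frac{b}{-1 + b}$ ($d{\left(A,b \right)} = \frac{b}{-1 + b} + \left(9 + 17\right) = \frac{b}{-1 + b} + 26 = 26 + \frac{b}{-1 + b}$)
$d{\left(3,8 \right)} - -1985 = \frac{-26 + 27 \cdot 8}{-1 + 8} - -1985 = \frac{-26 + 216}{7} + 1985 = \frac{1}{7} \cdot 190 + 1985 = \frac{190}{7} + 1985 = \frac{14085}{7}$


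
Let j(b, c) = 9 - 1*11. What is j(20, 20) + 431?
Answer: 429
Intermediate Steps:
j(b, c) = -2 (j(b, c) = 9 - 11 = -2)
j(20, 20) + 431 = -2 + 431 = 429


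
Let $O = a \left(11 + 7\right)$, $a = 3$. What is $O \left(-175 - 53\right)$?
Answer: $-12312$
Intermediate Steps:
$O = 54$ ($O = 3 \left(11 + 7\right) = 3 \cdot 18 = 54$)
$O \left(-175 - 53\right) = 54 \left(-175 - 53\right) = 54 \left(-228\right) = -12312$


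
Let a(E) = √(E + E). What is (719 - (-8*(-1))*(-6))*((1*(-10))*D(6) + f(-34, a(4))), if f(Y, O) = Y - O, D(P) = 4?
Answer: -56758 - 1534*√2 ≈ -58927.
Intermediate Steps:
a(E) = √2*√E (a(E) = √(2*E) = √2*√E)
(719 - (-8*(-1))*(-6))*((1*(-10))*D(6) + f(-34, a(4))) = (719 - (-8*(-1))*(-6))*((1*(-10))*4 + (-34 - √2*√4)) = (719 - 8*(-6))*(-10*4 + (-34 - √2*2)) = (719 - 1*(-48))*(-40 + (-34 - 2*√2)) = (719 + 48)*(-40 + (-34 - 2*√2)) = 767*(-74 - 2*√2) = -56758 - 1534*√2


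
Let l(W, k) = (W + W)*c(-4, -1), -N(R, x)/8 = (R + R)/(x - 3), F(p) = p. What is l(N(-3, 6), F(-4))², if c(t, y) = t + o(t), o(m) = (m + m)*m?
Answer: 802816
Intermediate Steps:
N(R, x) = -16*R/(-3 + x) (N(R, x) = -8*(R + R)/(x - 3) = -8*2*R/(-3 + x) = -16*R/(-3 + x))
o(m) = 2*m² (o(m) = (2*m)*m = 2*m²)
c(t, y) = t + 2*t²
l(W, k) = 56*W (l(W, k) = (W + W)*(-4*(1 + 2*(-4))) = (2*W)*(-4*(1 - 8)) = (2*W)*(-4*(-7)) = (2*W)*28 = 56*W)
l(N(-3, 6), F(-4))² = (56*(-16*(-3)/(-3 + 6)))² = (56*(-16*(-3)/3))² = (56*(-16*(-3)*⅓))² = (56*16)² = 896² = 802816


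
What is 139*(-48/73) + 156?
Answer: 4716/73 ≈ 64.603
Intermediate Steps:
139*(-48/73) + 156 = -6672/73 + 156 = 4716/73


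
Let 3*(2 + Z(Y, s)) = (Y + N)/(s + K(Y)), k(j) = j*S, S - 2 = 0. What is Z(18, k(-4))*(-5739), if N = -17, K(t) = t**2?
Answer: 3625135/316 ≈ 11472.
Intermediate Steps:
S = 2 (S = 2 + 0 = 2)
k(j) = 2*j (k(j) = j*2 = 2*j)
Z(Y, s) = -2 + (-17 + Y)/(3*(s + Y**2)) (Z(Y, s) = -2 + ((Y - 17)/(s + Y**2))/3 = -2 + ((-17 + Y)/(s + Y**2))/3 = -2 + (-17 + Y)/(3*(s + Y**2)))
Z(18, k(-4))*(-5739) = ((-17 + 18 - 12*(-4) - 6*18**2)/(3*(2*(-4) + 18**2)))*(-5739) = ((-17 + 18 - 6*(-8) - 6*324)/(3*(-8 + 324)))*(-5739) = ((1/3)*(-17 + 18 + 48 - 1944)/316)*(-5739) = ((1/3)*(1/316)*(-1895))*(-5739) = -1895/948*(-5739) = 3625135/316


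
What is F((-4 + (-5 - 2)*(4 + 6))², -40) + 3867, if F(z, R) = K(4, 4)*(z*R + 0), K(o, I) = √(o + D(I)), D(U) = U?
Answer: 3867 - 438080*√2 ≈ -6.1567e+5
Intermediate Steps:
K(o, I) = √(I + o) (K(o, I) = √(o + I) = √(I + o))
F(z, R) = 2*R*z*√2 (F(z, R) = √(4 + 4)*(z*R + 0) = √8*(R*z + 0) = (2*√2)*(R*z) = 2*R*z*√2)
F((-4 + (-5 - 2)*(4 + 6))², -40) + 3867 = 2*(-40)*(-4 + (-5 - 2)*(4 + 6))²*√2 + 3867 = 2*(-40)*(-4 - 7*10)²*√2 + 3867 = 2*(-40)*(-4 - 70)²*√2 + 3867 = 2*(-40)*(-74)²*√2 + 3867 = 2*(-40)*5476*√2 + 3867 = -438080*√2 + 3867 = 3867 - 438080*√2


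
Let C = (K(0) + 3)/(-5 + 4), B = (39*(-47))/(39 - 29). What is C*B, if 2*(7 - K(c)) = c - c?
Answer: 1833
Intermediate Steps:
K(c) = 7 (K(c) = 7 - (c - c)/2 = 7 - ½*0 = 7 + 0 = 7)
B = -1833/10 ≈ -183.30
C = -10 (C = (7 + 3)/(-5 + 4) = 10/(-1) = 10*(-1) = -10)
C*B = -10*(-1833/10) = 1833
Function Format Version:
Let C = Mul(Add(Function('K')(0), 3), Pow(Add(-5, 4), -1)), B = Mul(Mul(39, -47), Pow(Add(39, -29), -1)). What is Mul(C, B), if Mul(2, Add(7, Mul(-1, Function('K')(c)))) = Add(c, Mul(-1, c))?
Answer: 1833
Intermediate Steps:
Function('K')(c) = 7 (Function('K')(c) = Add(7, Mul(Rational(-1, 2), Add(c, Mul(-1, c)))) = Add(7, Mul(Rational(-1, 2), 0)) = Add(7, 0) = 7)
B = Rational(-1833, 10) (B = Mul(-1833, Pow(10, -1)) = Mul(-1833, Rational(1, 10)) = Rational(-1833, 10) ≈ -183.30)
C = -10 (C = Mul(Add(7, 3), Pow(Add(-5, 4), -1)) = Mul(10, Pow(-1, -1)) = Mul(10, -1) = -10)
Mul(C, B) = Mul(-10, Rational(-1833, 10)) = 1833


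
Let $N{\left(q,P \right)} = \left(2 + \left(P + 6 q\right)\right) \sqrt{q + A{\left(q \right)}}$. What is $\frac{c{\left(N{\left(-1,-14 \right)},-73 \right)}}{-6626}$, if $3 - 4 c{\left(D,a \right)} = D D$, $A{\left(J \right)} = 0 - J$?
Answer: $- \frac{3}{26504} \approx -0.00011319$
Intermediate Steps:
$A{\left(J \right)} = - J$
$N{\left(q,P \right)} = 0$ ($N{\left(q,P \right)} = \left(2 + \left(P + 6 q\right)\right) \sqrt{q - q} = \left(2 + P + 6 q\right) \sqrt{0} = \left(2 + P + 6 q\right) 0 = 0$)
$c{\left(D,a \right)} = \frac{3}{4} - \frac{D^{2}}{4}$ ($c{\left(D,a \right)} = \frac{3}{4} - \frac{D D}{4} = \frac{3}{4} - \frac{D^{2}}{4}$)
$\frac{c{\left(N{\left(-1,-14 \right)},-73 \right)}}{-6626} = \frac{\frac{3}{4} - \frac{0^{2}}{4}}{-6626} = \left(\frac{3}{4} - 0\right) \left(- \frac{1}{6626}\right) = \left(\frac{3}{4} + 0\right) \left(- \frac{1}{6626}\right) = \frac{3}{4} \left(- \frac{1}{6626}\right) = - \frac{3}{26504}$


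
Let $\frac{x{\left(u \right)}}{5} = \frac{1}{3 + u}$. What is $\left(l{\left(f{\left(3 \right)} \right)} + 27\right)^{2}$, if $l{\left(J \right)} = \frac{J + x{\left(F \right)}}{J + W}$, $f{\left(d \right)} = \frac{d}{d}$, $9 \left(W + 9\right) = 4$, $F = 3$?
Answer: $\frac{13242321}{18496} \approx 715.96$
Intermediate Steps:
$x{\left(u \right)} = \frac{5}{3 + u}$
$W = - \frac{77}{9}$ ($W = -9 + \frac{1}{9} \cdot 4 = -9 + \frac{4}{9} = - \frac{77}{9} \approx -8.5556$)
$f{\left(d \right)} = 1$
$l{\left(J \right)} = \frac{\frac{5}{6} + J}{- \frac{77}{9} + J}$ ($l{\left(J \right)} = \frac{J + \frac{5}{3 + 3}}{J - \frac{77}{9}} = \frac{J + \frac{5}{6}}{- \frac{77}{9} + J} = \frac{\frac{5}{6} + J}{- \frac{77}{9} + J}$)
$\left(l{\left(f{\left(3 \right)} \right)} + 27\right)^{2} = \left(\frac{3 \left(5 + 6 \cdot 1\right)}{2 \left(-77 + 9 \cdot 1\right)} + 27\right)^{2} = \left(\frac{3 \left(5 + 6\right)}{2 \left(-77 + 9\right)} + 27\right)^{2} = \left(\frac{3}{2} \frac{1}{-68} \cdot 11 + 27\right)^{2} = \left(\frac{3}{2} \left(- \frac{1}{68}\right) 11 + 27\right)^{2} = \left(- \frac{33}{136} + 27\right)^{2} = \left(\frac{3639}{136}\right)^{2} = \frac{13242321}{18496}$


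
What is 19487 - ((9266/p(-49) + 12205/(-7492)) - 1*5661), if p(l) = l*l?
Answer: 452329450549/17988292 ≈ 25146.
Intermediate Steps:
p(l) = l**2
19487 - ((9266/p(-49) + 12205/(-7492)) - 1*5661) = 19487 - ((9266/((-49)**2) + 12205/(-7492)) - 1*5661) = 19487 - ((9266/2401 + 12205*(-1/7492)) - 5661) = 19487 - ((9266*(1/2401) - 12205/7492) - 5661) = 19487 - ((9266/2401 - 12205/7492) - 5661) = 19487 - (40116667/17988292 - 5661) = 19487 - 1*(-101791604345/17988292) = 19487 + 101791604345/17988292 = 452329450549/17988292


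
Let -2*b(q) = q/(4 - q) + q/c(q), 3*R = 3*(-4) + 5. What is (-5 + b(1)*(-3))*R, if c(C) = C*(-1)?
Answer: 14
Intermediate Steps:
c(C) = -C
R = -7/3 (R = (3*(-4) + 5)/3 = (-12 + 5)/3 = (1/3)*(-7) = -7/3 ≈ -2.3333)
b(q) = 1/2 - q/(2*(4 - q)) (b(q) = -(q/(4 - q) + q/((-q)))/2 = -(q/(4 - q) + q*(-1/q))/2 = -(q/(4 - q) - 1)/2 = -(-1 + q/(4 - q))/2 = 1/2 - q/(2*(4 - q)))
(-5 + b(1)*(-3))*R = (-5 + ((-2 + 1)/(-4 + 1))*(-3))*(-7/3) = (-5 + (-1/(-3))*(-3))*(-7/3) = (-5 - 1/3*(-1)*(-3))*(-7/3) = (-5 + (1/3)*(-3))*(-7/3) = (-5 - 1)*(-7/3) = -6*(-7/3) = 14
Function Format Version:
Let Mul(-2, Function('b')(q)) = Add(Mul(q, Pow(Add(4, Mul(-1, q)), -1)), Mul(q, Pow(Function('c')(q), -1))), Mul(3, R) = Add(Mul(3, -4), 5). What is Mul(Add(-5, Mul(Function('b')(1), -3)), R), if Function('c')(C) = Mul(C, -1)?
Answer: 14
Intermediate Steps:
Function('c')(C) = Mul(-1, C)
R = Rational(-7, 3) (R = Mul(Rational(1, 3), Add(Mul(3, -4), 5)) = Mul(Rational(1, 3), Add(-12, 5)) = Mul(Rational(1, 3), -7) = Rational(-7, 3) ≈ -2.3333)
Function('b')(q) = Add(Rational(1, 2), Mul(Rational(-1, 2), q, Pow(Add(4, Mul(-1, q)), -1))) (Function('b')(q) = Mul(Rational(-1, 2), Add(Mul(q, Pow(Add(4, Mul(-1, q)), -1)), Mul(q, Pow(Mul(-1, q), -1)))) = Mul(Rational(-1, 2), Add(Mul(q, Pow(Add(4, Mul(-1, q)), -1)), Mul(q, Mul(-1, Pow(q, -1))))) = Mul(Rational(-1, 2), Add(Mul(q, Pow(Add(4, Mul(-1, q)), -1)), -1)) = Mul(Rational(-1, 2), Add(-1, Mul(q, Pow(Add(4, Mul(-1, q)), -1)))) = Add(Rational(1, 2), Mul(Rational(-1, 2), q, Pow(Add(4, Mul(-1, q)), -1))))
Mul(Add(-5, Mul(Function('b')(1), -3)), R) = Mul(Add(-5, Mul(Mul(Pow(Add(-4, 1), -1), Add(-2, 1)), -3)), Rational(-7, 3)) = Mul(Add(-5, Mul(Mul(Pow(-3, -1), -1), -3)), Rational(-7, 3)) = Mul(Add(-5, Mul(Mul(Rational(-1, 3), -1), -3)), Rational(-7, 3)) = Mul(Add(-5, Mul(Rational(1, 3), -3)), Rational(-7, 3)) = Mul(Add(-5, -1), Rational(-7, 3)) = Mul(-6, Rational(-7, 3)) = 14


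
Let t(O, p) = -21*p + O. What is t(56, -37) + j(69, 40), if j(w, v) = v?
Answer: 873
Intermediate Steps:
t(O, p) = O - 21*p
t(56, -37) + j(69, 40) = (56 - 21*(-37)) + 40 = (56 + 777) + 40 = 833 + 40 = 873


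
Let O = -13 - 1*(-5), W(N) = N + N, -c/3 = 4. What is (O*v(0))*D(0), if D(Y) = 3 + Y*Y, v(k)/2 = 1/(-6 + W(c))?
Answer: 8/5 ≈ 1.6000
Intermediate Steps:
c = -12 (c = -3*4 = -12)
W(N) = 2*N
v(k) = -1/15 (v(k) = 2/(-6 + 2*(-12)) = 2/(-6 - 24) = 2/(-30) = 2*(-1/30) = -1/15)
O = -8 (O = -13 + 5 = -8)
D(Y) = 3 + Y**2
(O*v(0))*D(0) = (-8*(-1/15))*(3 + 0**2) = 8*(3 + 0)/15 = (8/15)*3 = 8/5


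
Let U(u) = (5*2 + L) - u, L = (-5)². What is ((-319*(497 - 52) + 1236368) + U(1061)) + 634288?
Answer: 1727675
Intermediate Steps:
L = 25
U(u) = 35 - u (U(u) = (5*2 + 25) - u = (10 + 25) - u = 35 - u)
((-319*(497 - 52) + 1236368) + U(1061)) + 634288 = ((-319*(497 - 52) + 1236368) + (35 - 1*1061)) + 634288 = ((-319*445 + 1236368) + (35 - 1061)) + 634288 = ((-141955 + 1236368) - 1026) + 634288 = (1094413 - 1026) + 634288 = 1093387 + 634288 = 1727675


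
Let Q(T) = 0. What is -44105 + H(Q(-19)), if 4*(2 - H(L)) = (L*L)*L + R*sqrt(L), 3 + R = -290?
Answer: -44103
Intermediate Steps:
R = -293 (R = -3 - 290 = -293)
H(L) = 2 - L**3/4 + 293*sqrt(L)/4 (H(L) = 2 - ((L*L)*L - 293*sqrt(L))/4 = 2 - (L**2*L - 293*sqrt(L))/4 = 2 - (L**3 - 293*sqrt(L))/4 = 2 + (-L**3/4 + 293*sqrt(L)/4) = 2 - L**3/4 + 293*sqrt(L)/4)
-44105 + H(Q(-19)) = -44105 + (2 - 1/4*0**3 + 293*sqrt(0)/4) = -44105 + (2 - 1/4*0 + (293/4)*0) = -44105 + (2 + 0 + 0) = -44105 + 2 = -44103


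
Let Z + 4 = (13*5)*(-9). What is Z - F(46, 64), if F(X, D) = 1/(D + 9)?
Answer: -42998/73 ≈ -589.01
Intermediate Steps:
F(X, D) = 1/(9 + D)
Z = -589 (Z = -4 + (13*5)*(-9) = -4 + 65*(-9) = -4 - 585 = -589)
Z - F(46, 64) = -589 - 1/(9 + 64) = -589 - 1/73 = -42998/73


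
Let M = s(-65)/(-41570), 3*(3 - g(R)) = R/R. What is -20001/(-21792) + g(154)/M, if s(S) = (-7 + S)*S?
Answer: -58052779/2549664 ≈ -22.769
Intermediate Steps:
s(S) = S*(-7 + S)
g(R) = 8/3 (g(R) = 3 - R/(3*R) = 3 - 1/3*1 = 3 - 1/3 = 8/3)
M = -468/4157 (M = -65*(-7 - 65)/(-41570) = -65*(-72)*(-1/41570) = 4680*(-1/41570) = -468/4157 ≈ -0.11258)
-20001/(-21792) + g(154)/M = -20001/(-21792) + 8/(3*(-468/4157)) = -20001*(-1/21792) + (8/3)*(-4157/468) = 6667/7264 - 8314/351 = -58052779/2549664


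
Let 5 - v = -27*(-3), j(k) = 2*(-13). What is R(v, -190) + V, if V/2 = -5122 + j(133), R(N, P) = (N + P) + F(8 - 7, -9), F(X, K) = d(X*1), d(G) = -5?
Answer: -10567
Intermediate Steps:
j(k) = -26
F(X, K) = -5
v = -76 (v = 5 - (-27)*(-3) = 5 - 1*81 = 5 - 81 = -76)
R(N, P) = -5 + N + P (R(N, P) = (N + P) - 5 = -5 + N + P)
V = -10296 (V = 2*(-5122 - 26) = 2*(-5148) = -10296)
R(v, -190) + V = (-5 - 76 - 190) - 10296 = -271 - 10296 = -10567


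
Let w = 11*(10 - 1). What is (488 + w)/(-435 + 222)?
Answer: -587/213 ≈ -2.7559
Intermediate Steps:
w = 99 (w = 11*9 = 99)
(488 + w)/(-435 + 222) = (488 + 99)/(-435 + 222) = 587/(-213) = 587*(-1/213) = -587/213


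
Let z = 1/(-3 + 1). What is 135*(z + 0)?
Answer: -135/2 ≈ -67.500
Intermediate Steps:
z = -½ (z = 1/(-2) = -½ ≈ -0.50000)
135*(z + 0) = 135*(-½ + 0) = 135*(-½) = -135/2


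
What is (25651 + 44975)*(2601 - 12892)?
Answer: -726812166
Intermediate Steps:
(25651 + 44975)*(2601 - 12892) = 70626*(-10291) = -726812166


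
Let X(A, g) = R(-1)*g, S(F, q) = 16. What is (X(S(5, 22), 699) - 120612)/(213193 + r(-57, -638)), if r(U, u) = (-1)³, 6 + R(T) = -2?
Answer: -10517/17766 ≈ -0.59197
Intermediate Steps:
R(T) = -8 (R(T) = -6 - 2 = -8)
r(U, u) = -1
X(A, g) = -8*g
(X(S(5, 22), 699) - 120612)/(213193 + r(-57, -638)) = (-8*699 - 120612)/(213193 - 1) = (-5592 - 120612)/213192 = -126204*1/213192 = -10517/17766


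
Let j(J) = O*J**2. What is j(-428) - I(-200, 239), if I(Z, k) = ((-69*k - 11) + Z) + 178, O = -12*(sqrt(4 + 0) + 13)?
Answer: -32956596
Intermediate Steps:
O = -180 (O = -12*(sqrt(4) + 13) = -12*(2 + 13) = -12*15 = -180)
I(Z, k) = 167 + Z - 69*k (I(Z, k) = ((-11 - 69*k) + Z) + 178 = (-11 + Z - 69*k) + 178 = 167 + Z - 69*k)
j(J) = -180*J**2
j(-428) - I(-200, 239) = -180*(-428)**2 - (167 - 200 - 69*239) = -180*183184 - (167 - 200 - 16491) = -32973120 - 1*(-16524) = -32973120 + 16524 = -32956596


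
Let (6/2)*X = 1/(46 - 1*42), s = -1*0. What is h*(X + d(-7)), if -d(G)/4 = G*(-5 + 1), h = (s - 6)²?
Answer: -4029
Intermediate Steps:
s = 0
h = 36 (h = (0 - 6)² = (-6)² = 36)
d(G) = 16*G (d(G) = -4*G*(-5 + 1) = -4*G*(-4) = -(-16)*G = 16*G)
X = 1/12 (X = 1/(3*(46 - 1*42)) = 1/(3*(46 - 42)) = (⅓)/4 = (⅓)*(¼) = 1/12 ≈ 0.083333)
h*(X + d(-7)) = 36*(1/12 + 16*(-7)) = 36*(1/12 - 112) = 36*(-1343/12) = -4029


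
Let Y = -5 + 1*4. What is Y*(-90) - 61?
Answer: 29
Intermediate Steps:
Y = -1 (Y = -5 + 4 = -1)
Y*(-90) - 61 = -1*(-90) - 61 = 90 - 61 = 29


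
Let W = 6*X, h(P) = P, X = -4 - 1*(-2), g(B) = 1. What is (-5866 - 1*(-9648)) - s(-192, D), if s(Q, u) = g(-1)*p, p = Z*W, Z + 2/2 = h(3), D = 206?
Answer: 3806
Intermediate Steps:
X = -2 (X = -4 + 2 = -2)
W = -12 (W = 6*(-2) = -12)
Z = 2 (Z = -1 + 3 = 2)
p = -24 (p = 2*(-12) = -24)
s(Q, u) = -24 (s(Q, u) = 1*(-24) = -24)
(-5866 - 1*(-9648)) - s(-192, D) = (-5866 - 1*(-9648)) - 1*(-24) = (-5866 + 9648) + 24 = 3782 + 24 = 3806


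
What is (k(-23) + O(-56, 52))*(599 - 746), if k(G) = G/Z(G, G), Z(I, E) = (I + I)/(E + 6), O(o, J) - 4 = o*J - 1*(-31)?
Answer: 848337/2 ≈ 4.2417e+5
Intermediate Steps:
O(o, J) = 35 + J*o (O(o, J) = 4 + (o*J - 1*(-31)) = 4 + (J*o + 31) = 4 + (31 + J*o) = 35 + J*o)
Z(I, E) = 2*I/(6 + E) (Z(I, E) = (2*I)/(6 + E) = 2*I/(6 + E))
k(G) = 3 + G/2 (k(G) = G/((2*G/(6 + G))) = G*((6 + G)/(2*G)) = 3 + G/2)
(k(-23) + O(-56, 52))*(599 - 746) = ((3 + (½)*(-23)) + (35 + 52*(-56)))*(599 - 746) = ((3 - 23/2) + (35 - 2912))*(-147) = (-17/2 - 2877)*(-147) = -5771/2*(-147) = 848337/2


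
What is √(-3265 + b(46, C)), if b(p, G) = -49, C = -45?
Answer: I*√3314 ≈ 57.567*I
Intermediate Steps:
√(-3265 + b(46, C)) = √(-3265 - 49) = √(-3314) = I*√3314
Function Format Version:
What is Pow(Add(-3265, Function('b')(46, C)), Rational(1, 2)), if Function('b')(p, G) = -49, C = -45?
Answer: Mul(I, Pow(3314, Rational(1, 2))) ≈ Mul(57.567, I)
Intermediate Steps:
Pow(Add(-3265, Function('b')(46, C)), Rational(1, 2)) = Pow(Add(-3265, -49), Rational(1, 2)) = Pow(-3314, Rational(1, 2)) = Mul(I, Pow(3314, Rational(1, 2)))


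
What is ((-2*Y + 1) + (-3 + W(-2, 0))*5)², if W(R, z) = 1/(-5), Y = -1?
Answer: 169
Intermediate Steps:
W(R, z) = -⅕
((-2*Y + 1) + (-3 + W(-2, 0))*5)² = ((-2*(-1) + 1) + (-3 - ⅕)*5)² = ((2 + 1) - 16/5*5)² = (3 - 16)² = (-13)² = 169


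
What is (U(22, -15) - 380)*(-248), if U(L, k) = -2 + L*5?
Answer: 67456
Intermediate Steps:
U(L, k) = -2 + 5*L
(U(22, -15) - 380)*(-248) = ((-2 + 5*22) - 380)*(-248) = ((-2 + 110) - 380)*(-248) = (108 - 380)*(-248) = -272*(-248) = 67456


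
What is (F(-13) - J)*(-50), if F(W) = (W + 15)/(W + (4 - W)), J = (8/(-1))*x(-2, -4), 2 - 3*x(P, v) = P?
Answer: -1675/3 ≈ -558.33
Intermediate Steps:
x(P, v) = 2/3 - P/3
J = -32/3 (J = (8/(-1))*(2/3 - 1/3*(-2)) = (8*(-1))*(2/3 + 2/3) = -8*4/3 = -32/3 ≈ -10.667)
F(W) = 15/4 + W/4 (F(W) = (15 + W)/4 = (15 + W)*(1/4) = 15/4 + W/4)
(F(-13) - J)*(-50) = ((15/4 + (1/4)*(-13)) - 1*(-32/3))*(-50) = ((15/4 - 13/4) + 32/3)*(-50) = (1/2 + 32/3)*(-50) = (67/6)*(-50) = -1675/3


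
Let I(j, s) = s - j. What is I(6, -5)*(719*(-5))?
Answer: 39545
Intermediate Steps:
I(6, -5)*(719*(-5)) = (-5 - 1*6)*(719*(-5)) = (-5 - 6)*(-3595) = -11*(-3595) = 39545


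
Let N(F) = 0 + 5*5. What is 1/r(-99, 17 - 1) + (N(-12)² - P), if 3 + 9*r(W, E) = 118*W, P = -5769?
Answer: 24904627/3895 ≈ 6394.0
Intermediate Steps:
N(F) = 25 (N(F) = 0 + 25 = 25)
r(W, E) = -⅓ + 118*W/9 (r(W, E) = -⅓ + (118*W)/9 = -⅓ + 118*W/9)
1/r(-99, 17 - 1) + (N(-12)² - P) = 1/(-⅓ + (118/9)*(-99)) + (25² - 1*(-5769)) = 1/(-⅓ - 1298) + (625 + 5769) = 1/(-3895/3) + 6394 = -3/3895 + 6394 = 24904627/3895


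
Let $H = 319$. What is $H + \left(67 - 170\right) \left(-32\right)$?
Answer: $3615$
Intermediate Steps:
$H + \left(67 - 170\right) \left(-32\right) = 319 + \left(67 - 170\right) \left(-32\right) = 319 - -3296 = 319 + 3296 = 3615$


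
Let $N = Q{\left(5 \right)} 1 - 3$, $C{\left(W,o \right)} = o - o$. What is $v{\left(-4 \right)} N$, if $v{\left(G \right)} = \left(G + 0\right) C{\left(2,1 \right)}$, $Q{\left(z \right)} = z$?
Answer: $0$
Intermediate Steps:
$C{\left(W,o \right)} = 0$
$v{\left(G \right)} = 0$ ($v{\left(G \right)} = \left(G + 0\right) 0 = G 0 = 0$)
$N = 2$ ($N = 5 \cdot 1 - 3 = 5 - 3 = 2$)
$v{\left(-4 \right)} N = 0 \cdot 2 = 0$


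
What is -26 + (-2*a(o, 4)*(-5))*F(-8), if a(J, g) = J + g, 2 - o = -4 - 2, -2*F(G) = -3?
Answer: 154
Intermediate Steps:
F(G) = 3/2 (F(G) = -½*(-3) = 3/2)
o = 8 (o = 2 - (-4 - 2) = 2 - 1*(-6) = 2 + 6 = 8)
-26 + (-2*a(o, 4)*(-5))*F(-8) = -26 + (-2*(8 + 4)*(-5))*(3/2) = -26 + (-2*12*(-5))*(3/2) = -26 - 24*(-5)*(3/2) = -26 + 120*(3/2) = -26 + 180 = 154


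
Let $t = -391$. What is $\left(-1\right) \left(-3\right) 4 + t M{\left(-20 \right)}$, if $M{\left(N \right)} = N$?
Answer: $7832$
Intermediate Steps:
$\left(-1\right) \left(-3\right) 4 + t M{\left(-20 \right)} = \left(-1\right) \left(-3\right) 4 - -7820 = 3 \cdot 4 + 7820 = 12 + 7820 = 7832$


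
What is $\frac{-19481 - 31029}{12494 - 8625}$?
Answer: $- \frac{50510}{3869} \approx -13.055$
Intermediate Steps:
$\frac{-19481 - 31029}{12494 - 8625} = - \frac{50510}{3869}$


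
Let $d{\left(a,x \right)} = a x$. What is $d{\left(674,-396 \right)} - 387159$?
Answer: $-654063$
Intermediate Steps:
$d{\left(674,-396 \right)} - 387159 = 674 \left(-396\right) - 387159 = -266904 - 387159 = -654063$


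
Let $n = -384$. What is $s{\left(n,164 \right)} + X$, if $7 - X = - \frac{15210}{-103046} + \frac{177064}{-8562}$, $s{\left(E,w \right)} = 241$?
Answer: $\frac{59230228055}{220569963} \approx 268.53$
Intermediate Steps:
$X = \frac{6072866972}{220569963}$ ($X = 7 - \left(- \frac{15210}{-103046} + \frac{177064}{-8562}\right) = 7 - \left(\left(-15210\right) \left(- \frac{1}{103046}\right) + 177064 \left(- \frac{1}{8562}\right)\right) = 7 - \left(\frac{7605}{51523} - \frac{88532}{4281}\right) = 7 - - \frac{4528877231}{220569963} = 7 + \frac{4528877231}{220569963} = \frac{6072866972}{220569963} \approx 27.533$)
$s{\left(n,164 \right)} + X = 241 + \frac{6072866972}{220569963} = \frac{59230228055}{220569963}$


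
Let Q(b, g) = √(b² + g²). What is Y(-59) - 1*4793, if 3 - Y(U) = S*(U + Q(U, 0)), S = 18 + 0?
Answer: -4790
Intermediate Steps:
S = 18
Y(U) = 3 - 18*U - 18*√(U²) (Y(U) = 3 - 18*(U + √(U² + 0²)) = 3 - 18*(U + √(U² + 0)) = 3 - 18*(U + √(U²)) = 3 - (18*U + 18*√(U²)) = 3 + (-18*U - 18*√(U²)) = 3 - 18*U - 18*√(U²))
Y(-59) - 1*4793 = (3 - 18*(-59) - 18*√((-59)²)) - 1*4793 = (3 + 1062 - 18*√3481) - 4793 = (3 + 1062 - 18*59) - 4793 = (3 + 1062 - 1062) - 4793 = 3 - 4793 = -4790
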